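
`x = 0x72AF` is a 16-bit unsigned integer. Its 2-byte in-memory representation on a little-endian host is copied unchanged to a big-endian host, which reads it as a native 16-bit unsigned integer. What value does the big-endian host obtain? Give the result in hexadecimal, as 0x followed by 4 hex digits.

0xAF72

Stored little-endian, the bytes at ascending addresses are AF 72.
Read back as big-endian, the last byte is least significant, giving 0xAF72.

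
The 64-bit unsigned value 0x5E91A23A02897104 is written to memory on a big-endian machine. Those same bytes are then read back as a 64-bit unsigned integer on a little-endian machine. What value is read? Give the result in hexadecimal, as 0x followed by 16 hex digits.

Stored big-endian, the bytes at ascending addresses are 5E 91 A2 3A 02 89 71 04.
Read back as little-endian, the first byte is least significant, giving 0x047189023AA2915E.

0x047189023AA2915E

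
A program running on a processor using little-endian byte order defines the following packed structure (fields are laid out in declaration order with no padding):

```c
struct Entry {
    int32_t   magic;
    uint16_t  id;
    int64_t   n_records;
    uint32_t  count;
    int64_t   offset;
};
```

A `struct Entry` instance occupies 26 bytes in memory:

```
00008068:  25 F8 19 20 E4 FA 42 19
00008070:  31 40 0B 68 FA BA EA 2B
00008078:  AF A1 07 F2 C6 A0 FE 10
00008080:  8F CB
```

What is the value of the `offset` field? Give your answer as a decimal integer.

`offset` follows `magic` (4 B), `id` (2 B), `n_records` (8 B), `count` (4 B), so it starts at offset 4 + 2 + 8 + 4 = 18 and occupies 8 bytes.
Bytes at offsets 18..25: 07 F2 C6 A0 FE 10 8F CB.
Little-endian: lowest address holds the least-significant byte.
Reassemble most-significant byte first: CB 8F 10 FE A0 C6 F2 07 → 0xCB8F10FEA0C6F207.
Top bit is set, so as a signed 64-bit value this is 0xCB8F10FEA0C6F207 − 2^64 = -3778782876535426553.

-3778782876535426553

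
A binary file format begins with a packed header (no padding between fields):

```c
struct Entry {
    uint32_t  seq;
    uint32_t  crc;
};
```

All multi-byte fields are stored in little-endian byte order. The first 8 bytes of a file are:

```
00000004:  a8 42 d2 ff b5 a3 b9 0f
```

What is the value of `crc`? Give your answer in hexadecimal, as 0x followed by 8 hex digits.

`crc` follows `seq` (4 bytes), so it starts at byte offset 4 and occupies 4 bytes.
Bytes at offsets 4..7: B5 A3 B9 0F.
Little-endian stores the least-significant byte at the lowest address.
Reassemble most-significant byte first: 0F B9 A3 B5 → 0x0FB9A3B5.

0x0FB9A3B5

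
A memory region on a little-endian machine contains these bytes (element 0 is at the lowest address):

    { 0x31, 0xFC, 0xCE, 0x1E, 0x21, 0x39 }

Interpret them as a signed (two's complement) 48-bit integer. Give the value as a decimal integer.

Little-endian stores the least-significant byte at the lowest address.
Reassemble most-significant byte first: 39 21 1E CE FC 31 → 0x39211ECEFC31.
0x39211ECEFC31 = 62814413585457.

62814413585457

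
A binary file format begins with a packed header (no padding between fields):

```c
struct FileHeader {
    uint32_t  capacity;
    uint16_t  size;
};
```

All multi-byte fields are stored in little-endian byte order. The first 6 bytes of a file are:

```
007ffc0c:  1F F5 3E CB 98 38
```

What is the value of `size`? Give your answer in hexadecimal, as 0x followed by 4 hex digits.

0x3898

`size` follows `capacity` (4 bytes), so it starts at byte offset 4 and occupies 2 bytes.
Bytes at offsets 4..5: 98 38.
Little-endian stores the least-significant byte at the lowest address.
Reassemble most-significant byte first: 38 98 → 0x3898.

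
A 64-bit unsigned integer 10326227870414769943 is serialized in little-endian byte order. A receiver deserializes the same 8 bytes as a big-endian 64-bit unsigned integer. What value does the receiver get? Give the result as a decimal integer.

10326227870414769943 in 64-bit hexadecimal is 0x8F4E218995CF8F17.
Stored little-endian, the bytes at ascending addresses are 17 8F CF 95 89 21 4E 8F.
Read back as big-endian, the last byte is least significant, giving 0x178FCF9589214E8F.
0x178FCF9589214E8F = 1697803825699704463.

1697803825699704463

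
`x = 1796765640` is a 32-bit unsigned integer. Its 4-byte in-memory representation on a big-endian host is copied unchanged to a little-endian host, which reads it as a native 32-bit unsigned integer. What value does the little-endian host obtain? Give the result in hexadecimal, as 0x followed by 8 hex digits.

0xC877186B

1796765640 in 32-bit hexadecimal is 0x6B1877C8.
Stored big-endian, the bytes at ascending addresses are 6B 18 77 C8.
Read back as little-endian, the first byte is least significant, giving 0xC877186B.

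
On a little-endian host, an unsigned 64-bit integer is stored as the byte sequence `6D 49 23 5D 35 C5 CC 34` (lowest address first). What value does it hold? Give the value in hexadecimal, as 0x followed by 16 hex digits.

Little-endian stores the least-significant byte at the lowest address.
Reassemble most-significant byte first: 34 CC C5 35 5D 23 49 6D → 0x34CCC5355D23496D.

0x34CCC5355D23496D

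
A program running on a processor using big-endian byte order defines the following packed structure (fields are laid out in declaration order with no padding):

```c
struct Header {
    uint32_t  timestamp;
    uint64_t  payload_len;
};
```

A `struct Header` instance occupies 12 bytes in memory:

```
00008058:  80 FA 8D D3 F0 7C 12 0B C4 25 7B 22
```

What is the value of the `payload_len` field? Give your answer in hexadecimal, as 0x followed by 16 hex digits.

`payload_len` follows `timestamp` (4 bytes), so it starts at byte offset 4 and occupies 8 bytes.
Bytes at offsets 4..11: F0 7C 12 0B C4 25 7B 22.
In big-endian order the high byte comes first in memory.
The bytes are already most-significant first: 0xF07C120BC4257B22.

0xF07C120BC4257B22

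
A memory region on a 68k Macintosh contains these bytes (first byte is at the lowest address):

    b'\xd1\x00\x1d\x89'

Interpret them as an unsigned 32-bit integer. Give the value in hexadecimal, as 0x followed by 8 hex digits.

Big-endian stores the most-significant byte at the lowest address.
The bytes are already most-significant first: 0xD1001D89.

0xD1001D89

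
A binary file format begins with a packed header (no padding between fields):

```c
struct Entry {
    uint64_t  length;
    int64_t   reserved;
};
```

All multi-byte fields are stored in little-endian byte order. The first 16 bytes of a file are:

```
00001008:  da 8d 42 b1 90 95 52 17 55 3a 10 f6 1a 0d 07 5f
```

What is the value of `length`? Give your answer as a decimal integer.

1680570059644374490

`length` is the first field, at byte offset 0, occupying 8 bytes.
Bytes at offsets 0..7: DA 8D 42 B1 90 95 52 17.
Little-endian: lowest address holds the least-significant byte.
Reassemble most-significant byte first: 17 52 95 90 B1 42 8D DA → 0x17529590B1428DDA.
0x17529590B1428DDA = 1680570059644374490.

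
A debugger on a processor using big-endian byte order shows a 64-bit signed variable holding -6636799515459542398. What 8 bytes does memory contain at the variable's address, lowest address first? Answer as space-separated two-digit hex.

Two's complement of -6636799515459542398 in 64 bits: 6636799515459542398 = 0x5C1AA5FEFC735D7E; invert → 0xA3E55A01038CA281; add 1 → 0xA3E55A01038CA282.
Split into bytes (most-significant first): A3 E5 5A 01 03 8C A2 82.
Big-endian: lowest address holds the most-significant byte.
So the memory order matches the most-significant-first order: A3 E5 5A 01 03 8C A2 82.

A3 E5 5A 01 03 8C A2 82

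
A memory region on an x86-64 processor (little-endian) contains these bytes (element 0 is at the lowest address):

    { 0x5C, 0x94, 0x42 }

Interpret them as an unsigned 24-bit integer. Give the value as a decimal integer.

4363356

In little-endian order the low byte comes first in memory.
Reassemble most-significant byte first: 42 94 5C → 0x42945C.
0x42945C = 4363356.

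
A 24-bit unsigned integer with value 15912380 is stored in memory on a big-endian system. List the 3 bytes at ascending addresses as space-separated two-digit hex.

15912380 in hexadecimal, padded to 24 bits, is 0xF2CDBC.
Split into bytes (most-significant first): F2 CD BC.
In big-endian order the high byte comes first in memory.
So the memory order matches the most-significant-first order: F2 CD BC.

F2 CD BC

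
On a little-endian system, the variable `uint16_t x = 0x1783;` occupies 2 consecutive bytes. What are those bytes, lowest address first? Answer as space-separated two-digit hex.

Split into bytes (most-significant first): 17 83.
Little-endian stores the least-significant byte at the lowest address.
So at ascending addresses the bytes are 83 17.

83 17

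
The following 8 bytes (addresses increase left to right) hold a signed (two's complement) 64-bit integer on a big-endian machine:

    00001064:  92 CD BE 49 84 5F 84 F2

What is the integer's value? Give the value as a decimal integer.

In big-endian order the high byte comes first in memory.
The bytes are already most-significant first: 0x92CDBE49845F84F2.
Top bit is set, so as a signed 64-bit value this is 0x92CDBE49845F84F2 − 2^64 = -7868423750983645966.

-7868423750983645966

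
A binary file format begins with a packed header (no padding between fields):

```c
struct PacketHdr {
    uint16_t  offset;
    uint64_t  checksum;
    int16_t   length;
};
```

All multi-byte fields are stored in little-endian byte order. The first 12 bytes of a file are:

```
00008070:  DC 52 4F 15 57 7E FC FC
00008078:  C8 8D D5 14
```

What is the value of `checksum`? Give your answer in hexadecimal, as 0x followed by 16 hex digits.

0x8DC8FCFC7E57154F

`checksum` follows `offset` (2 bytes), so it starts at byte offset 2 and occupies 8 bytes.
Bytes at offsets 2..9: 4F 15 57 7E FC FC C8 8D.
Little-endian: lowest address holds the least-significant byte.
Reassemble most-significant byte first: 8D C8 FC FC 7E 57 15 4F → 0x8DC8FCFC7E57154F.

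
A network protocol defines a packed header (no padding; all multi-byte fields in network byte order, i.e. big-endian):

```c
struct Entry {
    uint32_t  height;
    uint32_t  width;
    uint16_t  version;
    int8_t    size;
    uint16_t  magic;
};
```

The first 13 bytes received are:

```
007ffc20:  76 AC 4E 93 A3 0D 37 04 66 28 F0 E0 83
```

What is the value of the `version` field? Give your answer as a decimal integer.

26152

`version` follows `height` (4 B), `width` (4 B), so it starts at offset 4 + 4 = 8 and occupies 2 bytes.
Bytes at offsets 8..9: 66 28.
Big-endian: lowest address holds the most-significant byte.
The bytes are already most-significant first: 0x6628.
0x6628 = 26152.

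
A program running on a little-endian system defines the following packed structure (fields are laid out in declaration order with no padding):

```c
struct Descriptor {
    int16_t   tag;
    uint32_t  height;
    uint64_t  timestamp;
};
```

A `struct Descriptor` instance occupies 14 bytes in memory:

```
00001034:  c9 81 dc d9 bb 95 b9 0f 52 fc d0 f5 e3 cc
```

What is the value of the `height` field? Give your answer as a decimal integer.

2512116188

`height` follows `tag` (2 bytes), so it starts at byte offset 2 and occupies 4 bytes.
Bytes at offsets 2..5: DC D9 BB 95.
In little-endian order the low byte comes first in memory.
Reassemble most-significant byte first: 95 BB D9 DC → 0x95BBD9DC.
0x95BBD9DC = 2512116188.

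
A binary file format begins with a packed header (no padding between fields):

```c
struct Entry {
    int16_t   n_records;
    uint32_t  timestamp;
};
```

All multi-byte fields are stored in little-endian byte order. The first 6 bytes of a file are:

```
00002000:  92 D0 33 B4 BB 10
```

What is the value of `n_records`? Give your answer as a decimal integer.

-12142

`n_records` is the first field, at byte offset 0, occupying 2 bytes.
Bytes at offsets 0..1: 92 D0.
In little-endian order the low byte comes first in memory.
Reassemble most-significant byte first: D0 92 → 0xD092.
Top bit is set, so as a signed 16-bit value this is 0xD092 − 2^16 = -12142.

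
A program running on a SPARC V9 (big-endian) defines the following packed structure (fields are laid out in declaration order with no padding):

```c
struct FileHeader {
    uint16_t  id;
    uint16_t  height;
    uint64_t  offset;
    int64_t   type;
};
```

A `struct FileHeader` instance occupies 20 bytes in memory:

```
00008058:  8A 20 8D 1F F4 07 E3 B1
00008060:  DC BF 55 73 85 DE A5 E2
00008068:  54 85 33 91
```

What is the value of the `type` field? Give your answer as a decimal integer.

`type` follows `id` (2 B), `height` (2 B), `offset` (8 B), so it starts at offset 2 + 2 + 8 = 12 and occupies 8 bytes.
Bytes at offsets 12..19: 85 DE A5 E2 54 85 33 91.
Big-endian stores the most-significant byte at the lowest address.
The bytes are already most-significant first: 0x85DEA5E254853391.
Top bit is set, so as a signed 64-bit value this is 0x85DEA5E254853391 − 2^64 = -8800414230336162927.

-8800414230336162927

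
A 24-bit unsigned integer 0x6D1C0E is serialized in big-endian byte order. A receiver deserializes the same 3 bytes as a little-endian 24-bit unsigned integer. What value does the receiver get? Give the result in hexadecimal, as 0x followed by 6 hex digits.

0x0E1C6D

Stored big-endian, the bytes at ascending addresses are 6D 1C 0E.
Read back as little-endian, the first byte is least significant, giving 0x0E1C6D.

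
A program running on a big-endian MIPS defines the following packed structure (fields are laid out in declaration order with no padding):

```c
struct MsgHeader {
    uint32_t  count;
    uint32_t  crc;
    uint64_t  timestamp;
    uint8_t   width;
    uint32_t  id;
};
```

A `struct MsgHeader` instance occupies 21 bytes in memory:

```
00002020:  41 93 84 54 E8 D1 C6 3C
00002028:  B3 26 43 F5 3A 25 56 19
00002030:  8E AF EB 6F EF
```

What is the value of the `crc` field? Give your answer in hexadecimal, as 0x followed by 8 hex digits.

0xE8D1C63C

`crc` follows `count` (4 bytes), so it starts at byte offset 4 and occupies 4 bytes.
Bytes at offsets 4..7: E8 D1 C6 3C.
In big-endian order the high byte comes first in memory.
The bytes are already most-significant first: 0xE8D1C63C.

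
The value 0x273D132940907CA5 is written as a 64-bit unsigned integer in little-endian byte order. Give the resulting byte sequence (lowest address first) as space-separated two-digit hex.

A5 7C 90 40 29 13 3D 27

Split into bytes (most-significant first): 27 3D 13 29 40 90 7C A5.
Little-endian stores the least-significant byte at the lowest address.
So at ascending addresses the bytes are A5 7C 90 40 29 13 3D 27.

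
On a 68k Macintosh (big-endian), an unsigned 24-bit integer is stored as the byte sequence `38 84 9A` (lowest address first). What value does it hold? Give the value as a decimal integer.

3703962

Big-endian stores the most-significant byte at the lowest address.
The bytes are already most-significant first: 0x38849A.
0x38849A = 3703962.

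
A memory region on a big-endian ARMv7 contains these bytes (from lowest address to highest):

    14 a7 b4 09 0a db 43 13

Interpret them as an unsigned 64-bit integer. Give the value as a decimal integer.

Big-endian stores the most-significant byte at the lowest address.
The bytes are already most-significant first: 0x14A7B4090ADB4313.
0x14A7B4090ADB4313 = 1488356152799085331.

1488356152799085331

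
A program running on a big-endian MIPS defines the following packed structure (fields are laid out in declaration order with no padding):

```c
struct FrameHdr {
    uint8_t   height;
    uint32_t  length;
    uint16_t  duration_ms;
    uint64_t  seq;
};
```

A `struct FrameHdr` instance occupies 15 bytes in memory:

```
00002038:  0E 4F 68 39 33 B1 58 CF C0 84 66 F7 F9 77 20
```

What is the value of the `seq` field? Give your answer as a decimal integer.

14970110739161380640

`seq` follows `height` (1 B), `length` (4 B), `duration_ms` (2 B), so it starts at offset 1 + 4 + 2 = 7 and occupies 8 bytes.
Bytes at offsets 7..14: CF C0 84 66 F7 F9 77 20.
Big-endian: lowest address holds the most-significant byte.
The bytes are already most-significant first: 0xCFC08466F7F97720.
0xCFC08466F7F97720 = 14970110739161380640.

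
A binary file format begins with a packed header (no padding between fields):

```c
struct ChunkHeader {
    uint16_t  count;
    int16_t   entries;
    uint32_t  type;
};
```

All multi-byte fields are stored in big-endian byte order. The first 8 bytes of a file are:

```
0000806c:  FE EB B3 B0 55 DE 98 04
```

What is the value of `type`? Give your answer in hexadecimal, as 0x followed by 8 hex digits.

0x55DE9804

`type` follows `count` (2 B), `entries` (2 B), so it starts at offset 2 + 2 = 4 and occupies 4 bytes.
Bytes at offsets 4..7: 55 DE 98 04.
In big-endian order the high byte comes first in memory.
The bytes are already most-significant first: 0x55DE9804.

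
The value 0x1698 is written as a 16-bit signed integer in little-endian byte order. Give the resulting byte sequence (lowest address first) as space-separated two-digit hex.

98 16

Split into bytes (most-significant first): 16 98.
In little-endian order the low byte comes first in memory.
So at ascending addresses the bytes are 98 16.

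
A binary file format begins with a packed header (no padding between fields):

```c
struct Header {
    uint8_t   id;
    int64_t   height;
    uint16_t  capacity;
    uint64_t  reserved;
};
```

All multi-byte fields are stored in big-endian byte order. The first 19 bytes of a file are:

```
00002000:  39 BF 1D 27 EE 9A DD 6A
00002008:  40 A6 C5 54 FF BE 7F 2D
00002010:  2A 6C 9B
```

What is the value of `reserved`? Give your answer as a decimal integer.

`reserved` follows `id` (1 B), `height` (8 B), `capacity` (2 B), so it starts at offset 1 + 8 + 2 = 11 and occupies 8 bytes.
Bytes at offsets 11..18: 54 FF BE 7F 2D 2A 6C 9B.
In big-endian order the high byte comes first in memory.
The bytes are already most-significant first: 0x54FFBE7F2D2A6C9B.
0x54FFBE7F2D2A6C9B = 6124823471675042971.

6124823471675042971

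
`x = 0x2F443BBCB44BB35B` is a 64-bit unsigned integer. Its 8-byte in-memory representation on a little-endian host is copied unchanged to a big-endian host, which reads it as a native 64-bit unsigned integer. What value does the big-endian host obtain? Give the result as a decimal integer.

Stored little-endian, the bytes at ascending addresses are 5B B3 4B B4 BC 3B 44 2F.
Read back as big-endian, the last byte is least significant, giving 0x5BB34BB4BC3B442F.
0x5BB34BB4BC3B442F = 6607708317906846767.

6607708317906846767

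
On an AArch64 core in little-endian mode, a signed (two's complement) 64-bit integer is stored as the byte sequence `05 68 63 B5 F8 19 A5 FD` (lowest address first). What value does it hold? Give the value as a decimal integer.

Little-endian stores the least-significant byte at the lowest address.
Reassemble most-significant byte first: FD A5 19 F8 B5 63 68 05 → 0xFDA519F8B5636805.
Top bit is set, so as a signed 64-bit value this is 0xFDA519F8B5636805 − 2^64 = -169700854970750971.

-169700854970750971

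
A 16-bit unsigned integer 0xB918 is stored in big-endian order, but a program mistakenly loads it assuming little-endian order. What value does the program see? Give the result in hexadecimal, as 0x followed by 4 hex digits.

0x18B9

Stored big-endian, the bytes at ascending addresses are B9 18.
Read back as little-endian, the first byte is least significant, giving 0x18B9.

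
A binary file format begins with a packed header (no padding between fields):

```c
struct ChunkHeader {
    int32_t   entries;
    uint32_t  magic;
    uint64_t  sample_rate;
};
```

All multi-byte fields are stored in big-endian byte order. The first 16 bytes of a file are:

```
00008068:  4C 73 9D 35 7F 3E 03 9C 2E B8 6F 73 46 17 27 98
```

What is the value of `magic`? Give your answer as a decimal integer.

2134770588

`magic` follows `entries` (4 bytes), so it starts at byte offset 4 and occupies 4 bytes.
Bytes at offsets 4..7: 7F 3E 03 9C.
In big-endian order the high byte comes first in memory.
The bytes are already most-significant first: 0x7F3E039C.
0x7F3E039C = 2134770588.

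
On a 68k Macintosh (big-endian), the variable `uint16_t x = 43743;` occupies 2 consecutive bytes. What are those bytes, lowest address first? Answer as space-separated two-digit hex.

AA DF

43743 in hexadecimal, padded to 16 bits, is 0xAADF.
Split into bytes (most-significant first): AA DF.
In big-endian order the high byte comes first in memory.
So the memory order matches the most-significant-first order: AA DF.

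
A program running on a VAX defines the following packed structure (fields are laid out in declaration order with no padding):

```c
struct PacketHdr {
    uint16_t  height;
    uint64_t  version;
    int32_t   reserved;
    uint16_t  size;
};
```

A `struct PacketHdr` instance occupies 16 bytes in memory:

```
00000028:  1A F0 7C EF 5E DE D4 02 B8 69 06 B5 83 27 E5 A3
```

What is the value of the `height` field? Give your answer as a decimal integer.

`height` is the first field, at byte offset 0, occupying 2 bytes.
Bytes at offsets 0..1: 1A F0.
Little-endian: lowest address holds the least-significant byte.
Reassemble most-significant byte first: F0 1A → 0xF01A.
0xF01A = 61466.

61466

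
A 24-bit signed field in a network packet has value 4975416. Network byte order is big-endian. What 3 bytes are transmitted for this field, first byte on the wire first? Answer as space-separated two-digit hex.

4975416 in hexadecimal, padded to 24 bits, is 0x4BEB38.
Split into bytes (most-significant first): 4B EB 38.
In big-endian order the high byte comes first in memory.
So the memory order matches the most-significant-first order: 4B EB 38.

4B EB 38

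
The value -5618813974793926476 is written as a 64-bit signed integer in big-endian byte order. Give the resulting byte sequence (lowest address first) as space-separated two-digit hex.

B2 05 F6 75 AD 68 48 B4

Two's complement of -5618813974793926476 in 64 bits: 5618813974793926476 = 0x4DFA098A5297B74C; invert → 0xB205F675AD6848B3; add 1 → 0xB205F675AD6848B4.
Split into bytes (most-significant first): B2 05 F6 75 AD 68 48 B4.
In big-endian order the high byte comes first in memory.
So the memory order matches the most-significant-first order: B2 05 F6 75 AD 68 48 B4.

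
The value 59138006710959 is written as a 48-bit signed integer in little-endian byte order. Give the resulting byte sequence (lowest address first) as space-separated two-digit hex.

AF FA E1 23 C9 35

59138006710959 in hexadecimal, padded to 48 bits, is 0x35C923E1FAAF.
Split into bytes (most-significant first): 35 C9 23 E1 FA AF.
Little-endian stores the least-significant byte at the lowest address.
So at ascending addresses the bytes are AF FA E1 23 C9 35.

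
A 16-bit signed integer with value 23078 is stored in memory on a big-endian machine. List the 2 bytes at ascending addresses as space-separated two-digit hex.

5A 26

23078 in hexadecimal, padded to 16 bits, is 0x5A26.
Split into bytes (most-significant first): 5A 26.
Big-endian stores the most-significant byte at the lowest address.
So the memory order matches the most-significant-first order: 5A 26.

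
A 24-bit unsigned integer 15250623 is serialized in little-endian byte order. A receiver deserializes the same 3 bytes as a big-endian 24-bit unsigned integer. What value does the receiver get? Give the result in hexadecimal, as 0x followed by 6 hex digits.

15250623 in 24-bit hexadecimal is 0xE8B4BF.
Stored little-endian, the bytes at ascending addresses are BF B4 E8.
Read back as big-endian, the last byte is least significant, giving 0xBFB4E8.

0xBFB4E8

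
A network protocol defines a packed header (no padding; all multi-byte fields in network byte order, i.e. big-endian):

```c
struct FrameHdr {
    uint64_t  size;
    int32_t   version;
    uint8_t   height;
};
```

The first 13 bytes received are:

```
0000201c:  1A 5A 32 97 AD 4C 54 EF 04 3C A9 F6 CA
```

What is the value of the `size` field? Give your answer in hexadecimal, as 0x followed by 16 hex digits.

0x1A5A3297AD4C54EF

`size` is the first field, at byte offset 0, occupying 8 bytes.
Bytes at offsets 0..7: 1A 5A 32 97 AD 4C 54 EF.
Big-endian stores the most-significant byte at the lowest address.
The bytes are already most-significant first: 0x1A5A3297AD4C54EF.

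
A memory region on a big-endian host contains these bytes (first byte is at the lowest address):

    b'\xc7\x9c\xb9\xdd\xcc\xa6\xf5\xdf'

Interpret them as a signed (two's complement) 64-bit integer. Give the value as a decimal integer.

-4063168401522625057

Big-endian: lowest address holds the most-significant byte.
The bytes are already most-significant first: 0xC79CB9DDCCA6F5DF.
Top bit is set, so as a signed 64-bit value this is 0xC79CB9DDCCA6F5DF − 2^64 = -4063168401522625057.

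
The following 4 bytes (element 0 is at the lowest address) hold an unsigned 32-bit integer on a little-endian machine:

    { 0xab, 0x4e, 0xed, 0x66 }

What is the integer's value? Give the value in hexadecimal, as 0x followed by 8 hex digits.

0x66ED4EAB

Little-endian: lowest address holds the least-significant byte.
Reassemble most-significant byte first: 66 ED 4E AB → 0x66ED4EAB.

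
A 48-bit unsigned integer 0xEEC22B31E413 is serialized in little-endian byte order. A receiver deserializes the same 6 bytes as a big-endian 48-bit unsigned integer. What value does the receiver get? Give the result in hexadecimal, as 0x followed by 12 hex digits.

Stored little-endian, the bytes at ascending addresses are 13 E4 31 2B C2 EE.
Read back as big-endian, the last byte is least significant, giving 0x13E4312BC2EE.

0x13E4312BC2EE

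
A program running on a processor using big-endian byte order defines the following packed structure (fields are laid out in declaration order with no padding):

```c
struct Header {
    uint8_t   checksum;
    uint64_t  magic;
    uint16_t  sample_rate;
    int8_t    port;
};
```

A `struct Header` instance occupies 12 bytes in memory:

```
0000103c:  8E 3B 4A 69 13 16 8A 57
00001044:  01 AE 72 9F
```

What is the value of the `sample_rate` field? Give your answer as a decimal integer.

`sample_rate` follows `checksum` (1 B), `magic` (8 B), so it starts at offset 1 + 8 = 9 and occupies 2 bytes.
Bytes at offsets 9..10: AE 72.
Big-endian stores the most-significant byte at the lowest address.
The bytes are already most-significant first: 0xAE72.
0xAE72 = 44658.

44658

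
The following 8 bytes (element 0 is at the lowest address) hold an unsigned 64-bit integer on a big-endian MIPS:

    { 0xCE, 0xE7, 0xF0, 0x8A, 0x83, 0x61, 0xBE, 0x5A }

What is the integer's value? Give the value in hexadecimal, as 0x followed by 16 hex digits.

0xCEE7F08A8361BE5A

Big-endian: lowest address holds the most-significant byte.
The bytes are already most-significant first: 0xCEE7F08A8361BE5A.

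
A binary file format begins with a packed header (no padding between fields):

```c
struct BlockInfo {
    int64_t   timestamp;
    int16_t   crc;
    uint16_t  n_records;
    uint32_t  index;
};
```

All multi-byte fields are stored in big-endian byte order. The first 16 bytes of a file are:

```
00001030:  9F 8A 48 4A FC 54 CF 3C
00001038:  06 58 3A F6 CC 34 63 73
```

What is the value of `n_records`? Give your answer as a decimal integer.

`n_records` follows `timestamp` (8 B), `crc` (2 B), so it starts at offset 8 + 2 = 10 and occupies 2 bytes.
Bytes at offsets 10..11: 3A F6.
In big-endian order the high byte comes first in memory.
The bytes are already most-significant first: 0x3AF6.
0x3AF6 = 15094.

15094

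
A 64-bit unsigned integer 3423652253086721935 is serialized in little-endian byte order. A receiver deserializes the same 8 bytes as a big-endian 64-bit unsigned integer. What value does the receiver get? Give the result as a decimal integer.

3423652253086721935 in 64-bit hexadecimal is 0x2F834195BBB3278F.
Stored little-endian, the bytes at ascending addresses are 8F 27 B3 BB 95 41 83 2F.
Read back as big-endian, the last byte is least significant, giving 0x8F27B3BB9541832F.
0x8F27B3BB9541832F = 10315411089759765295.

10315411089759765295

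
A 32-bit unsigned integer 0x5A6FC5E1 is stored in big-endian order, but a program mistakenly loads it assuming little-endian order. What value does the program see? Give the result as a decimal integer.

3787812698

Stored big-endian, the bytes at ascending addresses are 5A 6F C5 E1.
Read back as little-endian, the first byte is least significant, giving 0xE1C56F5A.
0xE1C56F5A = 3787812698.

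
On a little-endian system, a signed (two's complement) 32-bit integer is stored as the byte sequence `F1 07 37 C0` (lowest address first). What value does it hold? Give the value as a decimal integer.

-1070135311

Little-endian: lowest address holds the least-significant byte.
Reassemble most-significant byte first: C0 37 07 F1 → 0xC03707F1.
Top bit is set, so as a signed 32-bit value this is 0xC03707F1 − 2^32 = -1070135311.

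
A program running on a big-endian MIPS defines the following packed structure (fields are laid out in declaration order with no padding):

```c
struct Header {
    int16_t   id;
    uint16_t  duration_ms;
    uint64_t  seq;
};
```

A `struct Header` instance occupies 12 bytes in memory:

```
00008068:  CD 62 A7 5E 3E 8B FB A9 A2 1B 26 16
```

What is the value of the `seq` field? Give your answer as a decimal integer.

`seq` follows `id` (2 B), `duration_ms` (2 B), so it starts at offset 2 + 2 = 4 and occupies 8 bytes.
Bytes at offsets 4..11: 3E 8B FB A9 A2 1B 26 16.
Big-endian: lowest address holds the most-significant byte.
The bytes are already most-significant first: 0x3E8BFBA9A21B2616.
0x3E8BFBA9A21B2616 = 4506972558102046230.

4506972558102046230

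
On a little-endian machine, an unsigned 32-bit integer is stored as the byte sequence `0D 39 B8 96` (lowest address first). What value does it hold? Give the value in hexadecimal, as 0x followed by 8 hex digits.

In little-endian order the low byte comes first in memory.
Reassemble most-significant byte first: 96 B8 39 0D → 0x96B8390D.

0x96B8390D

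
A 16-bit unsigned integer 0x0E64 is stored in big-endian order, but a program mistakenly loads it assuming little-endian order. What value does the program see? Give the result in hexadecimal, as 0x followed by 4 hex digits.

Stored big-endian, the bytes at ascending addresses are 0E 64.
Read back as little-endian, the first byte is least significant, giving 0x640E.

0x640E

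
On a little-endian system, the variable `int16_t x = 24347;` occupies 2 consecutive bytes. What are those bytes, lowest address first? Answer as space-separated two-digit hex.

24347 in hexadecimal, padded to 16 bits, is 0x5F1B.
Split into bytes (most-significant first): 5F 1B.
Little-endian stores the least-significant byte at the lowest address.
So at ascending addresses the bytes are 1B 5F.

1B 5F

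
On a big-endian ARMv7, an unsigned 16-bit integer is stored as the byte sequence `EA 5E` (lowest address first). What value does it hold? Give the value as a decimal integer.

In big-endian order the high byte comes first in memory.
The bytes are already most-significant first: 0xEA5E.
0xEA5E = 59998.

59998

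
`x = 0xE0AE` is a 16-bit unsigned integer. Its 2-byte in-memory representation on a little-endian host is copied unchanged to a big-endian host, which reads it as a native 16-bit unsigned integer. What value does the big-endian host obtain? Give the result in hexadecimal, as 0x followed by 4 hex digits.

Stored little-endian, the bytes at ascending addresses are AE E0.
Read back as big-endian, the last byte is least significant, giving 0xAEE0.

0xAEE0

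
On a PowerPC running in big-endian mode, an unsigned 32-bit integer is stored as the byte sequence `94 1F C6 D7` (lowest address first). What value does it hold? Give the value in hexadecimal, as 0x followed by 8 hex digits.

In big-endian order the high byte comes first in memory.
The bytes are already most-significant first: 0x941FC6D7.

0x941FC6D7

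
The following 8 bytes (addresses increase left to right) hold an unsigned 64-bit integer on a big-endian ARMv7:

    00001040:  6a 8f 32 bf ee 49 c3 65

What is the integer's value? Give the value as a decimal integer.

7678411689607938917

Big-endian: lowest address holds the most-significant byte.
The bytes are already most-significant first: 0x6A8F32BFEE49C365.
0x6A8F32BFEE49C365 = 7678411689607938917.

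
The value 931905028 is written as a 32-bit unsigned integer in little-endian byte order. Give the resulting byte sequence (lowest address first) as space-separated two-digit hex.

04 BE 8B 37

931905028 in hexadecimal, padded to 32 bits, is 0x378BBE04.
Split into bytes (most-significant first): 37 8B BE 04.
In little-endian order the low byte comes first in memory.
So at ascending addresses the bytes are 04 BE 8B 37.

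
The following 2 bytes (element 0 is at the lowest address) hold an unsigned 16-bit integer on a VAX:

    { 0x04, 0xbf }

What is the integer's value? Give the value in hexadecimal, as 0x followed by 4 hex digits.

0xBF04

Little-endian: lowest address holds the least-significant byte.
Reassemble most-significant byte first: BF 04 → 0xBF04.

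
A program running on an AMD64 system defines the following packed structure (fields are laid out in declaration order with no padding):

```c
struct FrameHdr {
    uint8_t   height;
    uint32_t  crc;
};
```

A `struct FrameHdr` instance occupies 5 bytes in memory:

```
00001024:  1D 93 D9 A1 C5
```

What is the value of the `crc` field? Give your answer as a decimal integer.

`crc` follows `height` (1 byte), so it starts at byte offset 1 and occupies 4 bytes.
Bytes at offsets 1..4: 93 D9 A1 C5.
In little-endian order the low byte comes first in memory.
Reassemble most-significant byte first: C5 A1 D9 93 → 0xC5A1D993.
0xC5A1D993 = 3315718547.

3315718547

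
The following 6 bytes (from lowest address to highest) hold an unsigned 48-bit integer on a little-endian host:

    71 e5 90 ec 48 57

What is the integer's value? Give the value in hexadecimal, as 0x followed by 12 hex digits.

0x5748EC90E571

Little-endian stores the least-significant byte at the lowest address.
Reassemble most-significant byte first: 57 48 EC 90 E5 71 → 0x5748EC90E571.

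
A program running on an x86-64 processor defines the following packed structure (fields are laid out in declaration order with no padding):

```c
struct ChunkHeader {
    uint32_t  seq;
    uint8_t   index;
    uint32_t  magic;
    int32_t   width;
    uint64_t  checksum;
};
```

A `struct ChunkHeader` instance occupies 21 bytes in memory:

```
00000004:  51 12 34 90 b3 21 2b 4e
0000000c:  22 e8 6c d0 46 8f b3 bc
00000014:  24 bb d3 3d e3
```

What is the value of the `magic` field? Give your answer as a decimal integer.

`magic` follows `seq` (4 B), `index` (1 B), so it starts at offset 4 + 1 = 5 and occupies 4 bytes.
Bytes at offsets 5..8: 21 2B 4E 22.
Little-endian: lowest address holds the least-significant byte.
Reassemble most-significant byte first: 22 4E 2B 21 → 0x224E2B21.
0x224E2B21 = 575548193.

575548193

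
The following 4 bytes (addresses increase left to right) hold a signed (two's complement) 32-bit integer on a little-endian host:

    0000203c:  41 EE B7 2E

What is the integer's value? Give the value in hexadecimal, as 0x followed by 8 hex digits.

Little-endian: lowest address holds the least-significant byte.
Reassemble most-significant byte first: 2E B7 EE 41 → 0x2EB7EE41.

0x2EB7EE41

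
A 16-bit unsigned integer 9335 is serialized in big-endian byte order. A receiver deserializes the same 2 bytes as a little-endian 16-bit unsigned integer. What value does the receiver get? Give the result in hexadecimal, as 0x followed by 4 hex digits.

9335 in 16-bit hexadecimal is 0x2477.
Stored big-endian, the bytes at ascending addresses are 24 77.
Read back as little-endian, the first byte is least significant, giving 0x7724.

0x7724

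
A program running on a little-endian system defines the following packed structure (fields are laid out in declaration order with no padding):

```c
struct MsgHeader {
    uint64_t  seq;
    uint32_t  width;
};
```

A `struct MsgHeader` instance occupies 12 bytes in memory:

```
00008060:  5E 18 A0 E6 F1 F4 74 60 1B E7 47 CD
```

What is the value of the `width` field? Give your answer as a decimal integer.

`width` follows `seq` (8 bytes), so it starts at byte offset 8 and occupies 4 bytes.
Bytes at offsets 8..11: 1B E7 47 CD.
Little-endian stores the least-significant byte at the lowest address.
Reassemble most-significant byte first: CD 47 E7 1B → 0xCD47E71B.
0xCD47E71B = 3444041499.

3444041499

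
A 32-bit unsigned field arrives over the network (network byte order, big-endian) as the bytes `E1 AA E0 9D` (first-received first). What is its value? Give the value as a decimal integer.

In big-endian order the high byte comes first in memory.
The bytes are already most-significant first: 0xE1AAE09D.
0xE1AAE09D = 3786072221.

3786072221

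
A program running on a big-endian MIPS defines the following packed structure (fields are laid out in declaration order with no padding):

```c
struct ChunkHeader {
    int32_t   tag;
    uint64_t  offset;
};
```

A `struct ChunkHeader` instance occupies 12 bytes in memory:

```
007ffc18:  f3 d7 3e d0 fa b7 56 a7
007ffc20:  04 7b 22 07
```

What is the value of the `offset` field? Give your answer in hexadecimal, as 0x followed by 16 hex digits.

`offset` follows `tag` (4 bytes), so it starts at byte offset 4 and occupies 8 bytes.
Bytes at offsets 4..11: FA B7 56 A7 04 7B 22 07.
In big-endian order the high byte comes first in memory.
The bytes are already most-significant first: 0xFAB756A7047B2207.

0xFAB756A7047B2207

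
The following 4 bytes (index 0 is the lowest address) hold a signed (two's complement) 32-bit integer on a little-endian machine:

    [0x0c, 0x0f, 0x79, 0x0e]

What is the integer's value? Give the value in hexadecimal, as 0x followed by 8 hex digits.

0x0E790F0C

In little-endian order the low byte comes first in memory.
Reassemble most-significant byte first: 0E 79 0F 0C → 0x0E790F0C.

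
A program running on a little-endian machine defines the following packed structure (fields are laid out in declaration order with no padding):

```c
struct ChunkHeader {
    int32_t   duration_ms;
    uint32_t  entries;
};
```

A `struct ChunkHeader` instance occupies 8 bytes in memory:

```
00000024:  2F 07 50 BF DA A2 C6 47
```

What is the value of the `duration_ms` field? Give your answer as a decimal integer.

-1085274321

`duration_ms` is the first field, at byte offset 0, occupying 4 bytes.
Bytes at offsets 0..3: 2F 07 50 BF.
Little-endian stores the least-significant byte at the lowest address.
Reassemble most-significant byte first: BF 50 07 2F → 0xBF50072F.
Top bit is set, so as a signed 32-bit value this is 0xBF50072F − 2^32 = -1085274321.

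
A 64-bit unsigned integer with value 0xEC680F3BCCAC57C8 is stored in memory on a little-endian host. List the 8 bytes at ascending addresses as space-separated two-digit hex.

C8 57 AC CC 3B 0F 68 EC

Split into bytes (most-significant first): EC 68 0F 3B CC AC 57 C8.
Little-endian: lowest address holds the least-significant byte.
So at ascending addresses the bytes are C8 57 AC CC 3B 0F 68 EC.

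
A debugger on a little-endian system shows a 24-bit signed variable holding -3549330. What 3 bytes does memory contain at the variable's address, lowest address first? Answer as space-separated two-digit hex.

Two's complement of -3549330 in 24 bits: 3549330 = 0x362892; invert → 0xC9D76D; add 1 → 0xC9D76E.
Split into bytes (most-significant first): C9 D7 6E.
In little-endian order the low byte comes first in memory.
So at ascending addresses the bytes are 6E D7 C9.

6E D7 C9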